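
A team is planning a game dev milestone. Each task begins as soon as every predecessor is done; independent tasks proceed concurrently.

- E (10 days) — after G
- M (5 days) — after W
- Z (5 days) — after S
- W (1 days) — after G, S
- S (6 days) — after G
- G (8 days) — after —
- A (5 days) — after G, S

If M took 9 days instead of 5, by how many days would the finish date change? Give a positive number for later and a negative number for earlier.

As given, the longest chain is G→S→W→M = 8+6+1+5 = 20, so the finish is 20 days.
M is on the critical path; changing it to 9 makes that path 24 days.
The critical path is still G→S→W→M; finish is now 24 days.
Change in finish: 24 − 20 = +4 days.

4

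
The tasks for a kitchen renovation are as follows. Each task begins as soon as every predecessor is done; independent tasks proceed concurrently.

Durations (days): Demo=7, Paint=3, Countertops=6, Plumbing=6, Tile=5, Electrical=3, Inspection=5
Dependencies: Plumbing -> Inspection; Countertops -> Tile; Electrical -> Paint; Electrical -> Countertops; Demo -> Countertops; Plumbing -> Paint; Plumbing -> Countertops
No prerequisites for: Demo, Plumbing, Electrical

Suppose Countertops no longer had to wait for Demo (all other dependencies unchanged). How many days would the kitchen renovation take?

Before: longest chain Demo→Countertops→Tile = 7+6+5 = 18, finish 18.
Without Demo→Countertops, Countertops's earliest start moves from 7 to 6.
After: Plumbing→Countertops→Tile = 6+6+5 = 17 → 17 days.

17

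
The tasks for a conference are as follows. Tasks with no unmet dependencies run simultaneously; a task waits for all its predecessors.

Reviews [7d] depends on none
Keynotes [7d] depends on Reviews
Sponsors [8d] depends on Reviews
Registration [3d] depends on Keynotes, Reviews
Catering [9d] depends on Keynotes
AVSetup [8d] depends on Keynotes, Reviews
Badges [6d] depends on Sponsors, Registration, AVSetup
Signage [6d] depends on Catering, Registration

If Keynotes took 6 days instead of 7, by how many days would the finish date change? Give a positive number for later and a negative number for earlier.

Critical path before the change: Reviews→Keynotes→Catering→Signage = 7+7+9+6 = 29 giving 29 days.
Keynotes is on the critical path; changing it to 6 makes that path 28 days.
That remains the longest chain; total 28 days.
Change in finish: 28 − 29 = -1 days.

-1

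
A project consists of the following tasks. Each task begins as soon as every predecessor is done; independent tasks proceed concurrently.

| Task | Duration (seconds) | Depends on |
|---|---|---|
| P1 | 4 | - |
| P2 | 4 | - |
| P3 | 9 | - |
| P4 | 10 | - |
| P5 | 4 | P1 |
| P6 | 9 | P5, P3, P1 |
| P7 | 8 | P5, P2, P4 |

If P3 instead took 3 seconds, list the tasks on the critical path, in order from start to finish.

Actual critical path: P3→P6 = 9+9 = 18 ⇒ 18 seconds.
P3 is on the critical path; changing it to 3 makes that path 12 seconds.
New critical path: P4→P7 = 10+8 = 18 ⇒ 18 seconds.

P4, P7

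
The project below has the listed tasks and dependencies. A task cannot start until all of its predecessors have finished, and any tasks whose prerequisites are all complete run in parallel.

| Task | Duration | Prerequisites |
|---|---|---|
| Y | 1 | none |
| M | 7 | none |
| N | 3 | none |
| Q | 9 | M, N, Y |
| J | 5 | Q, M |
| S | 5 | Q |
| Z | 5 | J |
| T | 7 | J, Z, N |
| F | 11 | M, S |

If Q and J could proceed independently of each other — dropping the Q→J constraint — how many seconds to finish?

32

Original critical path: M→Q→J→Z→T = 7+9+5+5+7 = 33 ⇒ 33 seconds.
Without Q→J, J's earliest start moves from 16 to 7.
The longest chain is now M→Q→S→F = 7+9+5+11 = 32, so the plan takes 32 seconds.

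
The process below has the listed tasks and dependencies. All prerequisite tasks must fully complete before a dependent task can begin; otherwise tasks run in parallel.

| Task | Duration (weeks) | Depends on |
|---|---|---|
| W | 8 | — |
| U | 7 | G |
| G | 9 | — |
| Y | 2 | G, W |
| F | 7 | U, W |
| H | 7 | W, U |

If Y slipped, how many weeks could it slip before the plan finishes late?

12

G→U→H = 9+7+7 = 23 sets the makespan at 23 weeks.
The longest chain containing Y totals 11 weeks.
Float = 23 − 11 = 12.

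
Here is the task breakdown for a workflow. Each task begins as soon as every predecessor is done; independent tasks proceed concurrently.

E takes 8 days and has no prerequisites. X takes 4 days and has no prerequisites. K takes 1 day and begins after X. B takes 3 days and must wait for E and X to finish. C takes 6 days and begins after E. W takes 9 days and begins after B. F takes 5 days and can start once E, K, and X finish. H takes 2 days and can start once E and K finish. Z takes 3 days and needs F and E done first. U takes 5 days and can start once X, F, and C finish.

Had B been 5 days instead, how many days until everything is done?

22

Baseline: E→B→W = 8+3+9 = 20 → 20 days.
B is on the critical path; changing it to 5 makes that path 22 days.
The critical path is still E→B→W; finish is now 22 days.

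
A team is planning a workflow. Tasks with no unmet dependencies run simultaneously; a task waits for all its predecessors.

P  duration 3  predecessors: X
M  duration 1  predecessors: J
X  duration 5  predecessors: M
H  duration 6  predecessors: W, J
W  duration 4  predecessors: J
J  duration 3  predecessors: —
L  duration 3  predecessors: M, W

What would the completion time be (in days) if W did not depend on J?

12

Original critical path: J→W→H = 3+4+6 = 13 ⇒ 13 days.
Without J→W, W's earliest start moves from 3 to 0.
The longest chain is now J→M→X→P = 3+1+5+3 = 12, so the workflow takes 12 days.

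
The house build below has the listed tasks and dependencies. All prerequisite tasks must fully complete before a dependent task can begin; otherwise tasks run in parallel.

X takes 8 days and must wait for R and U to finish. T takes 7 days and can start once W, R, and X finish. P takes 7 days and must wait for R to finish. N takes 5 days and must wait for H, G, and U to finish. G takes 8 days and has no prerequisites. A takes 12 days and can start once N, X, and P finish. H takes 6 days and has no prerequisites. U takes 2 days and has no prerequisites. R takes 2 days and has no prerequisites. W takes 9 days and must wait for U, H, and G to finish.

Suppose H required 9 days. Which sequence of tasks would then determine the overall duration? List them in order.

H, N, A

As given, the longest chain is G→N→A = 8+5+12 = 25, so the finish is 25 days.
H has 2 days of float (longest path through it is 23).
The binding chain switches to H→N→A = 9+5+12 = 26; finish 26 days.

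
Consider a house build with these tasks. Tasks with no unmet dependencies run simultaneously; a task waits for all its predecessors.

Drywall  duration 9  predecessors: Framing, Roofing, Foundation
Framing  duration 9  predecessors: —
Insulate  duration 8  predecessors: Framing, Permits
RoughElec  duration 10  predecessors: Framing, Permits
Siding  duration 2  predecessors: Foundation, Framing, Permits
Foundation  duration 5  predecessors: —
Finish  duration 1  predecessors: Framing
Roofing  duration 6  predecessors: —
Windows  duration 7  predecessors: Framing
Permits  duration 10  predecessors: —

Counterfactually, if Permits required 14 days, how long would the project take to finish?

Actual critical path: Permits→RoughElec = 10+10 = 20 ⇒ 20 days.
Since Permits is critical, the +4 change carries straight to that chain (now 24 days).
No other chain overtakes it, so the finish is 24 days.

24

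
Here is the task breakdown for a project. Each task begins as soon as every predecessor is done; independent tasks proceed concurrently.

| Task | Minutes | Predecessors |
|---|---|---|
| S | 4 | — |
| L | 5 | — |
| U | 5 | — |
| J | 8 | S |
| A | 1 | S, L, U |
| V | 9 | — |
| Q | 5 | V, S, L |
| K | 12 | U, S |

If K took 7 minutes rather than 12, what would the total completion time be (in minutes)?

14

Actual critical path: U→K = 5+12 = 17 ⇒ 17 minutes.
K is on the critical path; changing it to 7 makes that path 12 minutes.
The binding chain switches to V→Q = 9+5 = 14; finish 14 minutes.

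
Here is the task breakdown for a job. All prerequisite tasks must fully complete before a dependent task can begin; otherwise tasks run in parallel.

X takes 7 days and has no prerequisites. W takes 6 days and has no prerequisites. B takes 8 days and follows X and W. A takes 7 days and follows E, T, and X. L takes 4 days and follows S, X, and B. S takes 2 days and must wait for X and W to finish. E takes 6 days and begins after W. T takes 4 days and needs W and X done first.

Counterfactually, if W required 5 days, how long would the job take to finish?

19

Baseline: W→E→A = 6+6+7 = 19 → 19 days.
W is on the critical path; changing it to 5 makes that path 18 days.
New critical path: X→B→L = 7+8+4 = 19 ⇒ 19 days.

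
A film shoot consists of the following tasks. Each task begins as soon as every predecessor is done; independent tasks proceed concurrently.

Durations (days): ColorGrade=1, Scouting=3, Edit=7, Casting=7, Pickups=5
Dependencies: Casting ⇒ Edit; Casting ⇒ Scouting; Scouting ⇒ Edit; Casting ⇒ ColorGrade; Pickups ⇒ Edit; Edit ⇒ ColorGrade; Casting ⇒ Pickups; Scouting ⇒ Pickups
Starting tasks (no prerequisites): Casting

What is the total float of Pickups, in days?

Critical path: Casting→Scouting→Pickups→Edit→ColorGrade = 7+3+5+7+1 = 23, so the finish is 23 days.
Longest path through Pickups: 23 days (earliest finish 15, latest finish 15).
So Pickups can slip 15 − 15 = 0 days.

0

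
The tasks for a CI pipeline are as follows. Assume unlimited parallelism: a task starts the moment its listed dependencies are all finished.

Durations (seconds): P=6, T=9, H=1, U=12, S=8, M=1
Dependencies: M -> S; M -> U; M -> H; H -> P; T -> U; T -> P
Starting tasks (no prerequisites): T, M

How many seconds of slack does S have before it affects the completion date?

12

T→U = 9+12 = 21 sets the makespan at 21 seconds.
The longest chain containing S totals 9 seconds.
Float = 21 − 9 = 12.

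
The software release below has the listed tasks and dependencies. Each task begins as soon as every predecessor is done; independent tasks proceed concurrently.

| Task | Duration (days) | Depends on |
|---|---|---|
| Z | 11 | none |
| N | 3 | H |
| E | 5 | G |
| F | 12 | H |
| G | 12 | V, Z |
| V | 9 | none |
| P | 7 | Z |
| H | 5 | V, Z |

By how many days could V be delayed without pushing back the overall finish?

2

Z→G→E = 11+12+5 = 28 sets the makespan at 28 days.
Longest path through V: 26 days (earliest finish 9, latest finish 11).
Float = 28 − 26 = 2.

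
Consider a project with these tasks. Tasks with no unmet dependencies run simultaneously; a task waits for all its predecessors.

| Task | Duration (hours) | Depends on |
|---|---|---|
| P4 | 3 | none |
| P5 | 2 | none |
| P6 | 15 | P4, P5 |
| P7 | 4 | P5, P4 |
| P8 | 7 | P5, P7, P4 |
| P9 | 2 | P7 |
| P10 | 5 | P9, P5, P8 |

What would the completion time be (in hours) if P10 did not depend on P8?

18

With the dependency in place, P4→P7→P8→P10 = 3+4+7+5 = 19 sets the finish at 19 hours.
Without P8→P10, P10's earliest start moves from 14 to 9.
New critical path: P4→P6 = 3+15 = 18 ⇒ 18 hours.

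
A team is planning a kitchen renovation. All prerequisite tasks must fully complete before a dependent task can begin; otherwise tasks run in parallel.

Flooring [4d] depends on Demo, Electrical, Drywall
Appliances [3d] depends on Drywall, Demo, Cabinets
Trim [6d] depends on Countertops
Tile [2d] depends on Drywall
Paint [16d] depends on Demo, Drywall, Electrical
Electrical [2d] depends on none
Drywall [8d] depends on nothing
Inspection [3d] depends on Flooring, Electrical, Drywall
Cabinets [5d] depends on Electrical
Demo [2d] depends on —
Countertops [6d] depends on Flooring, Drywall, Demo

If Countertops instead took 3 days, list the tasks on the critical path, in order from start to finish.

As given, the longest chain is Drywall→Flooring→Countertops→Trim = 8+4+6+6 = 24, so the finish is 24 days.
Countertops is on the critical path; changing it to 3 makes that path 21 days.
Now Drywall→Paint = 8+16 = 24 is longest, so the finish becomes 24 days.

Drywall, Paint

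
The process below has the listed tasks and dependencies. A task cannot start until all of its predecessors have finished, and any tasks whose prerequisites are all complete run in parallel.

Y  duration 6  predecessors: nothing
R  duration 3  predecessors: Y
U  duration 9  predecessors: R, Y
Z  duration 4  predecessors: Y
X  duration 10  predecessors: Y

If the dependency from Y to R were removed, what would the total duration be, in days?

Original critical path: Y→R→U = 6+3+9 = 18 ⇒ 18 days.
Without Y→R, R's earliest start moves from 6 to 0.
New critical path: Y→X = 6+10 = 16 ⇒ 16 days.

16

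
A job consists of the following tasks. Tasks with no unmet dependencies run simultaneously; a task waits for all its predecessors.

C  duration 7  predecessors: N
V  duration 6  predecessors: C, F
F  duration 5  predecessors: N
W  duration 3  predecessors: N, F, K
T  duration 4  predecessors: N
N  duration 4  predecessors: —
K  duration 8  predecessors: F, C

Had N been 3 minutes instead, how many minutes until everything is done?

Critical path before the change: N→C→K→W = 4+7+8+3 = 22 giving 22 minutes.
N is on the critical path; changing it to 3 makes that path 21 minutes.
No other chain overtakes it, so the finish is 21 minutes.

21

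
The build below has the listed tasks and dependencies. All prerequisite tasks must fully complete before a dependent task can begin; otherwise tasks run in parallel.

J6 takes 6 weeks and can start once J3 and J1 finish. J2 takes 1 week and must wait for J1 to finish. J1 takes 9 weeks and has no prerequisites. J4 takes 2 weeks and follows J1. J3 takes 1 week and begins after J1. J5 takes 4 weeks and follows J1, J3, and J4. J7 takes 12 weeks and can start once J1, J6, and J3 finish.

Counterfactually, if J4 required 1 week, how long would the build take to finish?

Critical path before the change: J1→J3→J6→J7 = 9+1+6+12 = 28 giving 28 weeks.
J4 has 13 weeks of float (longest path through it is 15).
The critical path is still J1→J3→J6→J7; finish is now 28 weeks.

28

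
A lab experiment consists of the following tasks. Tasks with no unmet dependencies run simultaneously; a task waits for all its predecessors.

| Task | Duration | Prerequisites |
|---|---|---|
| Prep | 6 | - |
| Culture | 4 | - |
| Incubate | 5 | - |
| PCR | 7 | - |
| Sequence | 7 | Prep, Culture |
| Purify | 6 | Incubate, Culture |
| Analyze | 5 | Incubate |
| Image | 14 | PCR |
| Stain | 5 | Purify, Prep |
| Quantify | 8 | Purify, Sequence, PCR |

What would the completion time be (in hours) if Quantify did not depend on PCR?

21

Original critical path: Prep→Sequence→Quantify = 6+7+8 = 21 ⇒ 21 hours.
Dropping PCR→Quantify doesn't change Quantify's earliest start (13); another predecessor still binds.
The longest chain is now Prep→Sequence→Quantify = 6+7+8 = 21, so the schedule takes 21 hours.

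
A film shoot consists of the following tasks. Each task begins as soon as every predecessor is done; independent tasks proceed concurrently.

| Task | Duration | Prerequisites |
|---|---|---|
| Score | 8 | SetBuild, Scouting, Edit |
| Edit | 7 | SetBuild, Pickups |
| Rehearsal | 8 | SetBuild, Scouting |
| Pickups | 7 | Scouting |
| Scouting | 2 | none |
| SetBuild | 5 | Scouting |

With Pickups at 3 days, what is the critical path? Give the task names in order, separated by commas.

As given, the longest chain is Scouting→Pickups→Edit→Score = 2+7+7+8 = 24, so the finish is 24 days.
Pickups is on the critical path; changing it to 3 makes that path 20 days.
Now Scouting→SetBuild→Edit→Score = 2+5+7+8 = 22 is longest, so the finish becomes 22 days.

Scouting, SetBuild, Edit, Score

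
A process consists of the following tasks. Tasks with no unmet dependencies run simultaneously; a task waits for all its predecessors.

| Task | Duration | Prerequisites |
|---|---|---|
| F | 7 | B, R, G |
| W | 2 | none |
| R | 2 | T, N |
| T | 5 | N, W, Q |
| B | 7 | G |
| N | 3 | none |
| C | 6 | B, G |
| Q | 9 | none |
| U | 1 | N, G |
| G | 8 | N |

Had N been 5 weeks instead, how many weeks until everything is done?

27

Critical path before the change: N→G→B→F = 3+8+7+7 = 25 giving 25 weeks.
N is on the critical path; changing it to 5 makes that path 27 weeks.
The critical path is still N→G→B→F; finish is now 27 weeks.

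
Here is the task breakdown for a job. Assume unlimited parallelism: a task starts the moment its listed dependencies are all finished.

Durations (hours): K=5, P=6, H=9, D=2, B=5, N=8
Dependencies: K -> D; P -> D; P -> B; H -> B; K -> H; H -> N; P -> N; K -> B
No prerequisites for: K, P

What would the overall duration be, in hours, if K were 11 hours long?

28

Baseline: K→H→N = 5+9+8 = 22 → 22 hours.
Since K is critical, the +6 change carries straight to that chain (now 28 hours).
No other chain overtakes it, so the finish is 28 hours.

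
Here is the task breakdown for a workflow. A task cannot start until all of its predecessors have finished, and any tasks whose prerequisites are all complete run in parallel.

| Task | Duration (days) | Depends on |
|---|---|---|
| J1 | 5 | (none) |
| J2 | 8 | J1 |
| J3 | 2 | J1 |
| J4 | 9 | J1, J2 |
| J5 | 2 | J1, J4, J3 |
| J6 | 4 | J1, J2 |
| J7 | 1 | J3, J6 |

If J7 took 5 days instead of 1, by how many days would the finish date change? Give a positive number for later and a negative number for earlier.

0

Baseline: J1→J2→J4→J5 = 5+8+9+2 = 24 → 24 days.
J7 has 6 days of float (longest path through it is 18).
The critical path is still J1→J2→J4→J5; finish is now 24 days.
Change in finish: 24 − 24 = +0 days.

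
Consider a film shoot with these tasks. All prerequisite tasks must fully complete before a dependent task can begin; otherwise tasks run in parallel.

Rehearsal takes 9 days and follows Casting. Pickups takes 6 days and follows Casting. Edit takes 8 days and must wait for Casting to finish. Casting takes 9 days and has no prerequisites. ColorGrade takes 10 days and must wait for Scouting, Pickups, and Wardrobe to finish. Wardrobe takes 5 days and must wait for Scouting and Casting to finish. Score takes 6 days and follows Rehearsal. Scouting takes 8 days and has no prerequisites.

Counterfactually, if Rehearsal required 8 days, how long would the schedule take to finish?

Baseline: Casting→Pickups→ColorGrade = 9+6+10 = 25 → 25 days.
Rehearsal is off the critical path — its longest chain is 24 days, giving 1 of slack.
The critical path is still Casting→Pickups→ColorGrade; finish is now 25 days.

25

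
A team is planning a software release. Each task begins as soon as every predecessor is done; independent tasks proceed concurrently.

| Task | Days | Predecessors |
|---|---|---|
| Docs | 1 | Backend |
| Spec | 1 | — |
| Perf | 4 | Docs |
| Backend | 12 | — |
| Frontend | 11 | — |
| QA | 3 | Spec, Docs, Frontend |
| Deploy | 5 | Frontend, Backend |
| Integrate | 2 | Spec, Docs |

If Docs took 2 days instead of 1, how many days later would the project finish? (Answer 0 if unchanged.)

Baseline: Backend→Docs→Perf = 12+1+4 = 17 → 17 days.
Docs lies on that path, so at 2 days the path becomes 18 days.
No other chain overtakes it, so the finish is 18 days.
Change in finish: 18 − 17 = +1 days.

1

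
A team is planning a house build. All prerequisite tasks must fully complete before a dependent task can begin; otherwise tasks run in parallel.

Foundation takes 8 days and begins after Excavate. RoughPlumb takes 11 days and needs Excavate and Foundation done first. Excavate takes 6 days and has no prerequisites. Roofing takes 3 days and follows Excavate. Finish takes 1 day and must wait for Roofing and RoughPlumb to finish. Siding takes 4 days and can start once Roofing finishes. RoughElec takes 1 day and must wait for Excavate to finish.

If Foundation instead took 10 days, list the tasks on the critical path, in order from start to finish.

Excavate, Foundation, RoughPlumb, Finish

Baseline: Excavate→Foundation→RoughPlumb→Finish = 6+8+11+1 = 26 → 26 days.
Foundation is on the critical path; changing it to 10 makes that path 28 days.
The critical path is still Excavate→Foundation→RoughPlumb→Finish; finish is now 28 days.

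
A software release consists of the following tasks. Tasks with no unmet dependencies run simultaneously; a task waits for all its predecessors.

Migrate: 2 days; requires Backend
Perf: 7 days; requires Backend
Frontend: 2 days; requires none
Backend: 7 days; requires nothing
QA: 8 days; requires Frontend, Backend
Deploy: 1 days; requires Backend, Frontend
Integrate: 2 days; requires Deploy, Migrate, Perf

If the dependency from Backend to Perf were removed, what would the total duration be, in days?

15

With the dependency in place, Backend→Perf→Integrate = 7+7+2 = 16 sets the finish at 16 days.
Without Backend→Perf, Perf's earliest start moves from 7 to 0.
The longest chain is now Backend→QA = 7+8 = 15, so the job takes 15 days.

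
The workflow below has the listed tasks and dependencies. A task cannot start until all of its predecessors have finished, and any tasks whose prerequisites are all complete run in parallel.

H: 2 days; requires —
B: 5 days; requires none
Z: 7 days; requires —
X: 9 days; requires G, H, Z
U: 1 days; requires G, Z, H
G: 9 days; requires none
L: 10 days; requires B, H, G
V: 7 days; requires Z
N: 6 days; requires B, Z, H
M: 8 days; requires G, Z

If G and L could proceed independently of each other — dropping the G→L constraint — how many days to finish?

With the dependency in place, G→L = 9+10 = 19 sets the finish at 19 days.
Without G→L, L's earliest start moves from 9 to 5.
New critical path: G→X = 9+9 = 18 ⇒ 18 days.

18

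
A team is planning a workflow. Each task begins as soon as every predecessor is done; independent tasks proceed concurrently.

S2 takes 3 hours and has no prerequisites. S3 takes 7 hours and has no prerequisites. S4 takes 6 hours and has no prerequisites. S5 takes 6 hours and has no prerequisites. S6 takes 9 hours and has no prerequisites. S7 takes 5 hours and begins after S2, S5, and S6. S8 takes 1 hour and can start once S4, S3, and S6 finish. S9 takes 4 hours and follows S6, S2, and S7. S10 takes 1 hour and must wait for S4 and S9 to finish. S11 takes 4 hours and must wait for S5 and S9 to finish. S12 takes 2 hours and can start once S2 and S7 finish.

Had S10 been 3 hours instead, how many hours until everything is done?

As given, the longest chain is S6→S7→S9→S11 = 9+5+4+4 = 22, so the finish is 22 hours.
S10 is off the critical path — its longest chain is 19 hours, giving 3 of slack.
The critical path is still S6→S7→S9→S11; finish is now 22 hours.

22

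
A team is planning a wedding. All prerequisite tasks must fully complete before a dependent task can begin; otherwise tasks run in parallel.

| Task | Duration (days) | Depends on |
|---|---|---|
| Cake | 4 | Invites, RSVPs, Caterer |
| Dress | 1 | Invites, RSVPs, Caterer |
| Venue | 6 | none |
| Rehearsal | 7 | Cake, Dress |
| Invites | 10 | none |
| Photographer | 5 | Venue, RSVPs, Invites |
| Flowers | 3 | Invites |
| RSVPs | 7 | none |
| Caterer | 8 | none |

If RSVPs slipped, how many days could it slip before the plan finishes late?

The longest chain is Invites→Cake→Rehearsal = 10+4+7 = 21; overall finish 21 days.
The longest chain containing RSVPs totals 18 days.
Slack of RSVPs = 3 − 0 = 3 days.

3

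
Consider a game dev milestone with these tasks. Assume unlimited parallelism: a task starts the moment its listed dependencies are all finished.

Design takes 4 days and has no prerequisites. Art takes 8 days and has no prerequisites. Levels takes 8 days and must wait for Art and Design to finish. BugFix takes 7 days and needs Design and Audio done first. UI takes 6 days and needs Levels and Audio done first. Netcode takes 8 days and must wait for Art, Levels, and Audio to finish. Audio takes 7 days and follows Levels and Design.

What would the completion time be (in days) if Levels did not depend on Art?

27

Original critical path: Art→Levels→Audio→Netcode = 8+8+7+8 = 31 ⇒ 31 days.
Without Art→Levels, Levels's earliest start moves from 8 to 4.
After: Design→Levels→Audio→Netcode = 4+8+7+8 = 27 → 27 days.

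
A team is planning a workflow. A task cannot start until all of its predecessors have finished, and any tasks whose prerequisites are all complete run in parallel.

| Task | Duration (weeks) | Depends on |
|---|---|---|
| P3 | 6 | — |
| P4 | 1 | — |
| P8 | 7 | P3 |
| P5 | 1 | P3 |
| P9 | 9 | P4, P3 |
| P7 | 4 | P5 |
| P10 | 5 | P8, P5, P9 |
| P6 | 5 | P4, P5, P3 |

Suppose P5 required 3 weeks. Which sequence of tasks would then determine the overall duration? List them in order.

Critical path before the change: P3→P9→P10 = 6+9+5 = 20 giving 20 weeks.
The longest path through P5 is only 12 weeks, so P5 has float 8.
The critical path is still P3→P9→P10; finish is now 20 weeks.

P3, P9, P10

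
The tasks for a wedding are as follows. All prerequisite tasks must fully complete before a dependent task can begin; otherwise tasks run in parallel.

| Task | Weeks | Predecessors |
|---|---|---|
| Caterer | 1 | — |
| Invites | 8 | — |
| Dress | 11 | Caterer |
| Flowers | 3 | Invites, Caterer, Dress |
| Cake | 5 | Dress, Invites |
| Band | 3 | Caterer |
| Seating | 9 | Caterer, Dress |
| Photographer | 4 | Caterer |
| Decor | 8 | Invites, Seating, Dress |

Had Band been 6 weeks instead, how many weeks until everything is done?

29

The binding path is Caterer→Dress→Seating→Decor = 1+11+9+8 = 29; finish at 29 weeks.
The longest path through Band is only 4 weeks, so Band has float 25.
That remains the longest chain; total 29 weeks.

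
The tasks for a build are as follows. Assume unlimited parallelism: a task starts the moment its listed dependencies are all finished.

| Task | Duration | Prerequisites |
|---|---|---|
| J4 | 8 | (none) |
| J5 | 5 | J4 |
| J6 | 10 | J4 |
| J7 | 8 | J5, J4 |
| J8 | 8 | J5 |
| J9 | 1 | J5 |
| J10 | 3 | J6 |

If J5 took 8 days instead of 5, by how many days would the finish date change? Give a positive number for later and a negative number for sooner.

3

The binding path is J4→J5→J7 = 8+5+8 = 21; finish at 21 days.
J5 is on the critical path; changing it to 8 makes that path 24 days.
No other chain overtakes it, so the finish is 24 days.
Change in finish: 24 − 21 = +3 days.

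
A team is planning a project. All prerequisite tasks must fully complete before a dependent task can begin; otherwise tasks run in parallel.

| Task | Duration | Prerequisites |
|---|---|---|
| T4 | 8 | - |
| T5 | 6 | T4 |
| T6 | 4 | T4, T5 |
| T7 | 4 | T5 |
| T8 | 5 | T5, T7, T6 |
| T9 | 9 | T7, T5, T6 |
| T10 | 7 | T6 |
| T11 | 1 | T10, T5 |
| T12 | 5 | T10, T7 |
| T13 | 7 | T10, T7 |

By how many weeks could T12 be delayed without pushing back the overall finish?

T4→T5→T6→T10→T13 = 8+6+4+7+7 = 32 sets the makespan at 32 weeks.
The longest chain containing T12 totals 30 weeks.
So T12 can slip 32 − 30 = 2 weeks.

2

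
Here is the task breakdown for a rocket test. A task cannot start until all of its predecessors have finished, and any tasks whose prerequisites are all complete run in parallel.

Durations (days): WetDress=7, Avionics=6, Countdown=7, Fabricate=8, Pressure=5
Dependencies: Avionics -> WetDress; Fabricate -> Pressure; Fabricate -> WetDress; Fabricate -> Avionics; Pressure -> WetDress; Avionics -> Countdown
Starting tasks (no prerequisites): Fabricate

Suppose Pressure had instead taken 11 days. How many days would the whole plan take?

26

The binding path is Fabricate→Avionics→WetDress = 8+6+7 = 21; finish at 21 days.
Pressure is off the critical path — its longest chain is 20 days, giving 1 of slack.
Now Fabricate→Pressure→WetDress = 8+11+7 = 26 is longest, so the finish becomes 26 days.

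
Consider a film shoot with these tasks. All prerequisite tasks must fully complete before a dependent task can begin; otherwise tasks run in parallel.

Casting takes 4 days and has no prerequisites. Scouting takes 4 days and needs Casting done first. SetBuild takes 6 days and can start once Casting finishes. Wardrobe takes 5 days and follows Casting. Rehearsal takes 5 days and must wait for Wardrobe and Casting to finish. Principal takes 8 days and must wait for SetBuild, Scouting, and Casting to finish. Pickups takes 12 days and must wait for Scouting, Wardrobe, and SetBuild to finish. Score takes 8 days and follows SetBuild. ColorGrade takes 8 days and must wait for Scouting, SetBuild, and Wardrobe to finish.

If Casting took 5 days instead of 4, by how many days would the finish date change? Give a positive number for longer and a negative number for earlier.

1

As given, the longest chain is Casting→SetBuild→Pickups = 4+6+12 = 22, so the finish is 22 days.
Since Casting is critical, the +1 change carries straight to that chain (now 23 days).
No other chain overtakes it, so the finish is 23 days.
Change in finish: 23 − 22 = +1 days.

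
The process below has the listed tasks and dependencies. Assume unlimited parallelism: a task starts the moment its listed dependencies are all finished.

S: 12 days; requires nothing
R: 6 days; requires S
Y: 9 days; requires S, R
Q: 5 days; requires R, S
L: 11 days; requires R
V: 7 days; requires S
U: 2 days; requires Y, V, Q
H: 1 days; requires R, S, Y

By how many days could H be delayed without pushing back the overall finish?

1

Critical path: S→R→Y→U = 12+6+9+2 = 29, so the finish is 29 days.
H finishes as early as 28 and must finish by 29.
Float = 29 − 28 = 1.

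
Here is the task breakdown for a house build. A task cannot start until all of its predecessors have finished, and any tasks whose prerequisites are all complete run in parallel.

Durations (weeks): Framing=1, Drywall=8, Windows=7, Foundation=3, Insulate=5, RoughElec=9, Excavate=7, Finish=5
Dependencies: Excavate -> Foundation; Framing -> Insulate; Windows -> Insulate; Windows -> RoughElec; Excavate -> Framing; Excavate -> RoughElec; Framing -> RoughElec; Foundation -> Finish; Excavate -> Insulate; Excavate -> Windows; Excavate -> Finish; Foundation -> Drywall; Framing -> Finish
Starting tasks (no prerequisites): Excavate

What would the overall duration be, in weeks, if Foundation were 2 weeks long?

Critical path before the change: Excavate→Windows→RoughElec = 7+7+9 = 23 giving 23 weeks.
The longest path through Foundation is only 18 weeks, so Foundation has float 5.
The critical path is still Excavate→Windows→RoughElec; finish is now 23 weeks.

23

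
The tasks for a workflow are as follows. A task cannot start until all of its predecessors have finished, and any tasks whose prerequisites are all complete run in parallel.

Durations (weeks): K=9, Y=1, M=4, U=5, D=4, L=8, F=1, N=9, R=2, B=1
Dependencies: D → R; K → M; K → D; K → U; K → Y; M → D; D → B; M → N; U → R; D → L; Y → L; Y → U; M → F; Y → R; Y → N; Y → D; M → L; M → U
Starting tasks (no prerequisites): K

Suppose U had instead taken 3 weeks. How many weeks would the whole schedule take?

25

Actual critical path: K→M→D→L = 9+4+4+8 = 25 ⇒ 25 weeks.
The longest path through U is only 20 weeks, so U has float 5.
The critical path is still K→M→D→L; finish is now 25 weeks.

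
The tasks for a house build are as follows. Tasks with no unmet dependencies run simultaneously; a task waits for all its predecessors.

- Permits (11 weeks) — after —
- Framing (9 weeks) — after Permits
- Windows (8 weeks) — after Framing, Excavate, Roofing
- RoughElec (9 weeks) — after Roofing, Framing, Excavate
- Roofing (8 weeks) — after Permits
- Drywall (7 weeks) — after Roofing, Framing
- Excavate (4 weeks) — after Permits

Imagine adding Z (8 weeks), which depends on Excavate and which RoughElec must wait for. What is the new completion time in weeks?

Originally the house build takes 29 weeks.
With Z inserted, RoughElec now waits for max(Roofing, Framing, Excavate, Z).
New critical path: Permits→Excavate→Z→RoughElec = 11+4+8+9 = 32 ⇒ 32 weeks.

32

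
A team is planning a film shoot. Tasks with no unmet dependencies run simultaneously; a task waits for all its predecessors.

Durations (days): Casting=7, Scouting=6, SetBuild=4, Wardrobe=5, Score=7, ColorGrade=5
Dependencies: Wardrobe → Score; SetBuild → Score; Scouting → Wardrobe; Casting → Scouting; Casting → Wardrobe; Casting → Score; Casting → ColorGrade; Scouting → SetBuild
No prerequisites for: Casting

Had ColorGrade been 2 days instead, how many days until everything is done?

25

Baseline: Casting→Scouting→Wardrobe→Score = 7+6+5+7 = 25 → 25 days.
ColorGrade has 13 days of float (longest path through it is 12).
That remains the longest chain; total 25 days.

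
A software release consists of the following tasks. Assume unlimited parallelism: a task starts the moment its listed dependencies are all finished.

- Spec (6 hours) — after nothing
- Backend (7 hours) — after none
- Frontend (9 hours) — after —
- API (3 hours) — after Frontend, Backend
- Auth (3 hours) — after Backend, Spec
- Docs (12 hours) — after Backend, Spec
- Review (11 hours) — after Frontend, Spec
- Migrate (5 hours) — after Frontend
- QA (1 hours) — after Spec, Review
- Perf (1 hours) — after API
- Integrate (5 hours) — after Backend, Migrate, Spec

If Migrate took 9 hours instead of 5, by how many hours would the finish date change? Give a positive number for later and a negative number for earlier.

2

As given, the longest chain is Frontend→Review→QA = 9+11+1 = 21, so the finish is 21 hours.
Migrate has 2 hours of float (longest path through it is 19).
New critical path: Frontend→Migrate→Integrate = 9+9+5 = 23 ⇒ 23 hours.
Change in finish: 23 − 21 = +2 hours.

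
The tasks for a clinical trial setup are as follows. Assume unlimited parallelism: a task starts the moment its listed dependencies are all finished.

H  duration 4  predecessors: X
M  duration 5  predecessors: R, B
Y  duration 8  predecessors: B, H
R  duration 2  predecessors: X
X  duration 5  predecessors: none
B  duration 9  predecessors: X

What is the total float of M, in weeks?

Critical path: X→B→Y = 5+9+8 = 22, so the finish is 22 weeks.
Longest path through M: 19 weeks (earliest finish 19, latest finish 22).
So M can slip 22 − 19 = 3 weeks.

3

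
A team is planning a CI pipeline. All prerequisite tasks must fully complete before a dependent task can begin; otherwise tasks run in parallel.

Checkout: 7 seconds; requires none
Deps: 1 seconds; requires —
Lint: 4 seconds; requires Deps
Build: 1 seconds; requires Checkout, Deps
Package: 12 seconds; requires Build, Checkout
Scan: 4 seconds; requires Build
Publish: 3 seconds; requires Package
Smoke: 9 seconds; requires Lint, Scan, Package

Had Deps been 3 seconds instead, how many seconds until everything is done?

Baseline: Checkout→Build→Package→Smoke = 7+1+12+9 = 29 → 29 seconds.
The longest path through Deps is only 23 seconds, so Deps has float 6.
That remains the longest chain; total 29 seconds.

29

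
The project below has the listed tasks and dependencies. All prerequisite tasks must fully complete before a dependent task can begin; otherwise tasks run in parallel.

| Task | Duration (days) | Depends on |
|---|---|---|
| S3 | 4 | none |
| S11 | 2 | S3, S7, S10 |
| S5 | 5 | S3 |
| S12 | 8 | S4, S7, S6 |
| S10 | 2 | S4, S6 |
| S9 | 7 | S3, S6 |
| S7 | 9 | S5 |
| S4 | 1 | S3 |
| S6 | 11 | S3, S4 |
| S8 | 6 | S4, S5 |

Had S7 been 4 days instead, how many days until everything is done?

24

Critical path before the change: S3→S5→S7→S12 = 4+5+9+8 = 26 giving 26 days.
S7 is on the critical path; changing it to 4 makes that path 21 days.
The binding chain switches to S3→S4→S6→S12 = 4+1+11+8 = 24; finish 24 days.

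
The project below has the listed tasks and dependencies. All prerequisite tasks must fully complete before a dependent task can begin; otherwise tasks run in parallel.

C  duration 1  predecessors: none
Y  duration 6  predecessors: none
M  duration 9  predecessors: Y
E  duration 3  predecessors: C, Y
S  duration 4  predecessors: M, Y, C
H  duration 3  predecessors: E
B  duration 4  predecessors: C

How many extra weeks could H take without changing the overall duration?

The longest chain is Y→M→S = 6+9+4 = 19; overall finish 19 weeks.
H finishes as early as 12 and must finish by 19.
Float = 19 − 12 = 7.

7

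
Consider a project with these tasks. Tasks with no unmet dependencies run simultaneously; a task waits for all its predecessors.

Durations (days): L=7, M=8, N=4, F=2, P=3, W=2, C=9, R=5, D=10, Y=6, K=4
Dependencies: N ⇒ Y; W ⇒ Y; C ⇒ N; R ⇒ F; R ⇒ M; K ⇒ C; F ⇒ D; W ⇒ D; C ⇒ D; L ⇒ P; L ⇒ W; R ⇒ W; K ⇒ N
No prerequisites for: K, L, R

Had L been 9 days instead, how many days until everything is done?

Baseline: K→C→N→Y = 4+9+4+6 = 23 → 23 days.
L is off the critical path — its longest chain is 19 days, giving 4 of slack.
No other chain overtakes it, so the finish is 23 days.

23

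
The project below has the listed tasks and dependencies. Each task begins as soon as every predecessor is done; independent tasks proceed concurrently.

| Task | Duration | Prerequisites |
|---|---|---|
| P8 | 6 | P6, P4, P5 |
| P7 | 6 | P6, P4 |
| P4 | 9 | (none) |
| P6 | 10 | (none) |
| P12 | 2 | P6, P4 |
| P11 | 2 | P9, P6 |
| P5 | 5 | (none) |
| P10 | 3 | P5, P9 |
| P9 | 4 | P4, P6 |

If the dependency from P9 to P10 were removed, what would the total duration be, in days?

Before: longest chain P6→P9→P10 = 10+4+3 = 17, finish 17.
Without P9→P10, P10's earliest start moves from 14 to 5.
The longest chain is now P6→P7 = 10+6 = 16, so the project takes 16 days.

16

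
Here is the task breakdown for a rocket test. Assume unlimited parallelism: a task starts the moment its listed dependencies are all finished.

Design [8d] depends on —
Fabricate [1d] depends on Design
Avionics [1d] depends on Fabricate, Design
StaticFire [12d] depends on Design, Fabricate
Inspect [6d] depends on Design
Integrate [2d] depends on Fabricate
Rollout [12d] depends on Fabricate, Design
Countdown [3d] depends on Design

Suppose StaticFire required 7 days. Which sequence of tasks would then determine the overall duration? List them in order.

Design, Fabricate, Rollout

Baseline: Design→Fabricate→StaticFire = 8+1+12 = 21 → 21 days.
Since StaticFire is critical, the -5 change carries straight to that chain (now 16 days).
Now Design→Fabricate→Rollout = 8+1+12 = 21 is longest, so the finish becomes 21 days.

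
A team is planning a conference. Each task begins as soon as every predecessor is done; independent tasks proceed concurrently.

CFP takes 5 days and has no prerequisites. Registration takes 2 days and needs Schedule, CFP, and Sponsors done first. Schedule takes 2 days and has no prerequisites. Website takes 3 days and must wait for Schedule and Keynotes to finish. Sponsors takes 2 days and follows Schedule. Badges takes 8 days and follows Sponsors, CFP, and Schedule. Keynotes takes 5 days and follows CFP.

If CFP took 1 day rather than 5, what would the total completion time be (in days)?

12

Critical path before the change: CFP→Keynotes→Website = 5+5+3 = 13 giving 13 days.
CFP is on the critical path; changing it to 1 makes that path 9 days.
New critical path: Schedule→Sponsors→Badges = 2+2+8 = 12 ⇒ 12 days.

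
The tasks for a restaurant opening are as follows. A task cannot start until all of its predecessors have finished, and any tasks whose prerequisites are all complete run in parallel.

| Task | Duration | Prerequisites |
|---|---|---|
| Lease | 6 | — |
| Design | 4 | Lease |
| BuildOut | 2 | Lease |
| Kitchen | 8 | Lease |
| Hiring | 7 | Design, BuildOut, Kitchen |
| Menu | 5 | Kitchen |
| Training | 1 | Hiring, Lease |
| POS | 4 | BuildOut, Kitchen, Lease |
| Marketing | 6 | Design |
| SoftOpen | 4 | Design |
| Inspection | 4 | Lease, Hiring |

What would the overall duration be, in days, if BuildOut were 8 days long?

25

Baseline: Lease→Kitchen→Hiring→Inspection = 6+8+7+4 = 25 → 25 days.
The longest path through BuildOut is only 19 days, so BuildOut has float 6.
New critical path: Lease→BuildOut→Hiring→Inspection = 6+8+7+4 = 25 ⇒ 25 days.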